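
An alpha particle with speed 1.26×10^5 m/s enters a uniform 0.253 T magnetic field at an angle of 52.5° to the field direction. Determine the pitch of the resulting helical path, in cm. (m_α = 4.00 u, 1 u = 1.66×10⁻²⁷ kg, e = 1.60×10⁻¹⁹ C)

The velocity component along B is v∥ = v cos52.5° = 7.67×10^4 m/s.
The cyclotron period T = 2πm/(qB) = 5.15×10^-7 s is set by m, q, B alone.
Pitch = v∥·T = (7.67×10^4)(5.15×10^-7) = 0.0395 m.

pitch ≈ 3.95 cm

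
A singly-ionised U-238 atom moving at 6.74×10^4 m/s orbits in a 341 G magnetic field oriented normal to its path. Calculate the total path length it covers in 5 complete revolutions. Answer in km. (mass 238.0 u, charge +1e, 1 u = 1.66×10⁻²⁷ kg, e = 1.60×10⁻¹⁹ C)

L ≈ 0.153 km

r = mv/(qB) = 4.88 m, so one revolution covers 2πr = 30.7 m.
In 5 revolutions: L = 5·2πr = 153 m.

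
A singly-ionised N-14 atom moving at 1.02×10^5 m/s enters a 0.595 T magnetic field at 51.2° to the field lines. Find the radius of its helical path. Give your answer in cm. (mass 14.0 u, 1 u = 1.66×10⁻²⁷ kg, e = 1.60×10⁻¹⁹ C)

r ≈ 1.94 cm

Only the perpendicular component v⊥ = v sin51.2° = 7.95×10^4 m/s is bent by the field.
r = m v⊥ /(qB) = (2.32×10^-26)(7.95×10^4) / [(1×1.60×10^-19)(0.595)] = 0.0194 m.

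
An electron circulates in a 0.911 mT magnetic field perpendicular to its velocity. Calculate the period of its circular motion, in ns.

T ≈ 39.3 ns

The cyclotron period is independent of speed: T = 2πm/(qB).
T = 2π(9.11×10^-31) / [(1×1.60×10^-19)(9.11×10^-4)] = 3.93×10^-8 s.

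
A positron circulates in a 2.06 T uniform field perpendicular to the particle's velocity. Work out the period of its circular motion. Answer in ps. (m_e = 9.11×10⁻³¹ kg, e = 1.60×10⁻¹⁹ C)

The cyclotron period is independent of speed: T = 2πm/(qB).
T = 2π(9.11×10^-31) / [(1×1.60×10^-19)(2.06)] = 1.74×10^-11 s.

T ≈ 17.4 ps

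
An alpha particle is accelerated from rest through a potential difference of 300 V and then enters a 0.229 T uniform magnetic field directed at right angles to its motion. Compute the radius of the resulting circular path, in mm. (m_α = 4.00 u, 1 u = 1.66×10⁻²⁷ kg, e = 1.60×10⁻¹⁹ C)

r ≈ 15.4 mm

The kinetic energy gained is K = qV = (2×1.60×10^-19)(300) = 9.60×10^-17 J.
v = √(2K/m) = 1.70×10^5 m/s.
r = mv/(qB) = (6.64×10^-27)(1.70×10^5) / [(2×1.60×10^-19)(0.229)] = 0.0154 m.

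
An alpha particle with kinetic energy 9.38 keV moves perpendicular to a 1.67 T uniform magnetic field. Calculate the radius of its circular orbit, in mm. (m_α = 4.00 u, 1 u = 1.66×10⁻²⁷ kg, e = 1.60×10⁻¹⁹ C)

Convert the energy: K = 9.38 keV = 1.50×10^-15 J.
v = √(2K/m) = √(2·1.50×10^-15/6.64×10^-27) = 6.72×10^5 m/s.
r = mv/(qB) = (6.64×10^-27)(6.72×10^5) / [(2×1.60×10^-19)(1.67)] = 8.35×10^-3 m.

r ≈ 8.35 mm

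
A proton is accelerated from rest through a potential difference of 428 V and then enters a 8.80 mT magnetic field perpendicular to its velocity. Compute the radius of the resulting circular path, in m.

The kinetic energy gained is K = qV = (1×1.60×10^-19)(428) = 6.85×10^-17 J.
v = √(2K/m) = 2.86×10^5 m/s.
r = mv/(qB) = (1.67×10^-27)(2.86×10^5) / [(1×1.60×10^-19)(8.80×10^-3)] = 0.340 m.

r ≈ 0.340 m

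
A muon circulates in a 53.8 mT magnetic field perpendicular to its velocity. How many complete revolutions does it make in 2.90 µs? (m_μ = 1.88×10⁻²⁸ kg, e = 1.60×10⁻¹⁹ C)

N = 21

T = 2πm/(qB) = 2π(1.88×10^-28) / [(1×1.60×10^-19)(0.0538)] = 1.3723×10^-7 s.
N = t/T = 2.90×10^-6 / 1.3723×10^-7 ≈ 21.13, so 21 complete revolutions.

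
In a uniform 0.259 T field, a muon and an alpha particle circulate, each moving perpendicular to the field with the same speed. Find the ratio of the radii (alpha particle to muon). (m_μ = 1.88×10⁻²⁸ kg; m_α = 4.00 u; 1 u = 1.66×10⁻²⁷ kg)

ratio ≈ 17.7

r = mv/(qB) ⇒ at equal v, r ∝ m/q.
r_{alpha particle}/r_{muon} = 17.7.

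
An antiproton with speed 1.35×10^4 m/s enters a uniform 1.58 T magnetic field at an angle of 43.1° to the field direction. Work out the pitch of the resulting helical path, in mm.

pitch ≈ 0.409 mm

The velocity component along B is v∥ = v cos43.1° = 9860 m/s.
The cyclotron period T = 2πm/(qB) = 4.15×10^-8 s is set by m, q, B alone.
Pitch = v∥·T = (9860)(4.15×10^-8) = 4.09×10^-4 m.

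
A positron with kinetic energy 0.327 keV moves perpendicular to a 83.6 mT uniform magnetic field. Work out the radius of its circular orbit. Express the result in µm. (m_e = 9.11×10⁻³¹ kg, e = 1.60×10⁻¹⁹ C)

r ≈ 730 µm

Convert the energy: K = 0.327 keV = 5.23×10^-17 J.
v = √(2K/m) = √(2·5.23×10^-17/9.11×10^-31) = 1.07×10^7 m/s.
r = mv/(qB) = (9.11×10^-31)(1.07×10^7) / [(1×1.60×10^-19)(0.0836)] = 7.30×10^-4 m.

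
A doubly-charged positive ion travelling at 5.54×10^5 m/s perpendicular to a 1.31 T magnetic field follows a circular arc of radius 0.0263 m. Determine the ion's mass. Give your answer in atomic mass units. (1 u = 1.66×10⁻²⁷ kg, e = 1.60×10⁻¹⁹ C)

qvB = mv²/r ⇒ m = qBr/v.
m = (2×1.60×10^-19)(1.31)(0.0263) / (5.54×10^5) = 1.99×10^-26 kg = 12.0 u.

m ≈ 12.0 u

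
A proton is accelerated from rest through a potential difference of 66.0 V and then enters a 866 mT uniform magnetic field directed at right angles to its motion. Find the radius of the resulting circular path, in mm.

r ≈ 1.36 mm

The kinetic energy gained is K = qV = (1×1.60×10^-19)(66.0) = 1.06×10^-17 J.
v = √(2K/m) = 1.12×10^5 m/s.
r = mv/(qB) = (1.67×10^-27)(1.12×10^5) / [(1×1.60×10^-19)(0.866)] = 1.36×10^-3 m.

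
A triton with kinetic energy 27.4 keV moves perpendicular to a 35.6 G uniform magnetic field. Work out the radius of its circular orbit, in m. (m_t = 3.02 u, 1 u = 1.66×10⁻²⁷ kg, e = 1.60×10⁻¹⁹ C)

Convert the energy: K = 27.4 keV = 4.38×10^-15 J.
v = √(2K/m) = √(2·4.38×10^-15/5.01×10^-27) = 1.32×10^6 m/s.
r = mv/(qB) = (5.01×10^-27)(1.32×10^6) / [(1×1.60×10^-19)(3.56×10^-3)] = 11.6 m.

r ≈ 11.6 m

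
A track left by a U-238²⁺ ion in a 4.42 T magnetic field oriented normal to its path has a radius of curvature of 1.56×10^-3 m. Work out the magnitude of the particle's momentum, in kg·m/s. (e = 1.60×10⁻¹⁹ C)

Since qvB = mv²/r, the momentum p = mv = qBr.
p = (2×1.60×10^-19)(4.42)(1.56×10^-3) = 2.21×10^-21 kg·m/s.

p ≈ 2.21×10^-21 kg·m/s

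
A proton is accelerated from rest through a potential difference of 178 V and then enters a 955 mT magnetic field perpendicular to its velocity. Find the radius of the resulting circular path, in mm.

r ≈ 2.02 mm

The kinetic energy gained is K = qV = (1×1.60×10^-19)(178) = 2.85×10^-17 J.
v = √(2K/m) = 1.85×10^5 m/s.
r = mv/(qB) = (1.67×10^-27)(1.85×10^5) / [(1×1.60×10^-19)(0.955)] = 2.02×10^-3 m.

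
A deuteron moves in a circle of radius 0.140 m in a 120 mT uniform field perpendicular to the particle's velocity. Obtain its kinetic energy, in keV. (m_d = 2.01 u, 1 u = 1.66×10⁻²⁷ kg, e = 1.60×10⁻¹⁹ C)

v = qBr/m = (1×1.60×10^-19)(0.120)(0.140) / (3.34×10^-27) = 8.06×10^5 m/s.
K = ½mv² = 0.5·(3.34×10^-27)·(8.06×10^5)² = 1.08×10^-15 J = 6.77 keV.

K ≈ 6.77 keV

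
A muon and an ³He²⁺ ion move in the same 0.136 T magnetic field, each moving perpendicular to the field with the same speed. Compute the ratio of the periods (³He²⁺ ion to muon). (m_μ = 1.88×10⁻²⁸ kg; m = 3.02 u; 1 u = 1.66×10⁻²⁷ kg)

ratio ≈ 13.3

T = 2πm/(qB) is independent of speed, so T₂/T₁ = (m₂/q₂)/(m₁/q₁).
T_{³He²⁺ ion}/T_{muon} = (5.01×10^-27/2e) / (1.88×10^-28/1e) = 13.3.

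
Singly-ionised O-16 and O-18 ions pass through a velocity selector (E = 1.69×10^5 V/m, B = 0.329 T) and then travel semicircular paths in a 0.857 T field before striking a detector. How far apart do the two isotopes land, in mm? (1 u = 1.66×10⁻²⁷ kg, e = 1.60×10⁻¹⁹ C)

Both emerge at v = E/B₁ = 5.14×10^5 m/s.
r = mv/(qB₂), so r₁ = 0.09950 m and r₂ = 0.1119 m, giving Δr = 0.0124 m.
After a semicircle each ion lands a diameter 2r from the entry slit, so the separation is 2Δr = 0.0249 m.

Δd ≈ 24.9 mm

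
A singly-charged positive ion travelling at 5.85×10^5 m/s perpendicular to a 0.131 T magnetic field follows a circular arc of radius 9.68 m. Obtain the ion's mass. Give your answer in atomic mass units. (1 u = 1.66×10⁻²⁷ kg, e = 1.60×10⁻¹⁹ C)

qvB = mv²/r ⇒ m = qBr/v.
m = (1×1.60×10^-19)(0.131)(9.68) / (5.85×10^5) = 3.47×10^-25 kg = 209 u.

m ≈ 209 u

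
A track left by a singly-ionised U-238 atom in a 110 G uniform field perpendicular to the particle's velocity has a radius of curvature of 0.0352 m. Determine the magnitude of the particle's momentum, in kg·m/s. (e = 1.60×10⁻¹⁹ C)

Since qvB = mv²/r, the momentum p = mv = qBr.
p = (1×1.60×10^-19)(0.0110)(0.0352) = 6.20×10^-23 kg·m/s.

p ≈ 6.20×10^-23 kg·m/s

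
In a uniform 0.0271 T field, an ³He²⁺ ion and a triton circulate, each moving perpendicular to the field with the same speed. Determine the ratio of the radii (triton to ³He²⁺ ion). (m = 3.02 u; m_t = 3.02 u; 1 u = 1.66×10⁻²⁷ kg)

r = mv/(qB) ⇒ at equal v, r ∝ m/q.
r_{triton}/r_{³He²⁺ ion} = 2.00.

ratio ≈ 2.00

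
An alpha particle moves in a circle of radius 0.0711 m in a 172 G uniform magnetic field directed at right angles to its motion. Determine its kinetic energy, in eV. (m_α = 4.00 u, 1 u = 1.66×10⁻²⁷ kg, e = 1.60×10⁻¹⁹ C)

K ≈ 72.1 eV

v = qBr/m = (2×1.60×10^-19)(0.0172)(0.0711) / (6.64×10^-27) = 5.89×10^4 m/s.
K = ½mv² = 0.5·(6.64×10^-27)·(5.89×10^4)² = 1.15×10^-17 J = 72.1 eV.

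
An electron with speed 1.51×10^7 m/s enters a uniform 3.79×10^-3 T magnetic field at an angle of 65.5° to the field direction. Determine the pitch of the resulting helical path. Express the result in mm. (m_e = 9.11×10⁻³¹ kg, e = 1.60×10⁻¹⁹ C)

The velocity component along B is v∥ = v cos65.5° = 6.26×10^6 m/s.
The cyclotron period T = 2πm/(qB) = 9.44×10^-9 s is set by m, q, B alone.
Pitch = v∥·T = (6.26×10^6)(9.44×10^-9) = 0.0591 m.

pitch ≈ 59.1 mm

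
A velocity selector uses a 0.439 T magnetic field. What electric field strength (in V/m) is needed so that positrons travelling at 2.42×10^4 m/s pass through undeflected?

qE = qvB ⇒ E = vB = (2.42×10^4)(0.439) = 1.06×10^4 V/m.

E ≈ 1.06×10^4 V/m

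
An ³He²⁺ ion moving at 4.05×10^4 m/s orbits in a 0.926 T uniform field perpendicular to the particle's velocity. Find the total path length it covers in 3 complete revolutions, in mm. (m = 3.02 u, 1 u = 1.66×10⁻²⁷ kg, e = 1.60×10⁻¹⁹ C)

r = mv/(qB) = 6.85×10^-4 m, so one revolution covers 2πr = 4.31×10^-3 m.
In 3 revolutions: L = 3·2πr = 0.0129 m.

L ≈ 12.9 mm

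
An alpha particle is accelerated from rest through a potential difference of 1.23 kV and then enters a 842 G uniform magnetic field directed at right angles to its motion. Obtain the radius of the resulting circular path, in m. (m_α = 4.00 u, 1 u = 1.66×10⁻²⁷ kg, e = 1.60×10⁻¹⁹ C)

The kinetic energy gained is K = qV = (2×1.60×10^-19)(1230) = 3.94×10^-16 J.
v = √(2K/m) = 3.44×10^5 m/s.
r = mv/(qB) = (6.64×10^-27)(3.44×10^5) / [(2×1.60×10^-19)(0.0842)] = 0.0849 m.

r ≈ 0.0849 m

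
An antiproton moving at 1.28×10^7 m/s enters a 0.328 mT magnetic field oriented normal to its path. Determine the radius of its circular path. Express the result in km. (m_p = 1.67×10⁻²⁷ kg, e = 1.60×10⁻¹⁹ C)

The magnetic force provides the centripetal force: qvB = mv²/r, so r = mv/(qB).
r = (1.67×10^-27 kg)(1.28×10^7 m/s) / [(1×1.60×10^-19 C)(3.28×10^-4 T)] = 407 m.

r ≈ 0.407 km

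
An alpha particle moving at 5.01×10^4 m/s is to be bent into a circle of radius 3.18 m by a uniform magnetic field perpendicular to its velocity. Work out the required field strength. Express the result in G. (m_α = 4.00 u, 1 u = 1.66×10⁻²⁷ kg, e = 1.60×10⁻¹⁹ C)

B ≈ 3.27 G

qvB = mv²/r gives B = mv/(qr).
B = (6.64×10^-27)(5.01×10^4) / [(2×1.60×10^-19)(3.18)] = 3.27×10^-4 T.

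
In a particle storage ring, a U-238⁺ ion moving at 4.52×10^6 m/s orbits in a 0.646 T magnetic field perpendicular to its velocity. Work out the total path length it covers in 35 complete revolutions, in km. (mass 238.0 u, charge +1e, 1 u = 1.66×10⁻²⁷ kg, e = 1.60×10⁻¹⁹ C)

r = mv/(qB) = 17.3 m, so one revolution covers 2πr = 109 m.
In 35 revolutions: L = 35·2πr = 3800 m.

L ≈ 3.80 km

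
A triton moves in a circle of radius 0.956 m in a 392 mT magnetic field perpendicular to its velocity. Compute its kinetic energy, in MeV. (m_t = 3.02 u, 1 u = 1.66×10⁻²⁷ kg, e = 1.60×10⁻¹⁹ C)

v = qBr/m = (1×1.60×10^-19)(0.392)(0.956) / (5.01×10^-27) = 1.20×10^7 m/s.
K = ½mv² = 0.5·(5.01×10^-27)·(1.20×10^7)² = 3.59×10^-13 J = 2.24 MeV.

K ≈ 2.24 MeV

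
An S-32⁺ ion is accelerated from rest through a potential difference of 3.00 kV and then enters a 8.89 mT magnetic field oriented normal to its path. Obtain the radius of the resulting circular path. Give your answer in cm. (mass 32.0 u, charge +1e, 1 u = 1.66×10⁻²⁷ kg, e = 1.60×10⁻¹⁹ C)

The kinetic energy gained is K = qV = (1×1.60×10^-19)(3000) = 4.80×10^-16 J.
v = √(2K/m) = 1.34×10^5 m/s.
r = mv/(qB) = (5.31×10^-26)(1.34×10^5) / [(1×1.60×10^-19)(8.89×10^-3)] = 5.02 m.

r ≈ 502 cm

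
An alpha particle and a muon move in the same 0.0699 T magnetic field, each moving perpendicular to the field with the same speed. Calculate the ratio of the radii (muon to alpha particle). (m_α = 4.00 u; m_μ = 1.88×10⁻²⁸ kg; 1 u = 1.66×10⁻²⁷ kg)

r = mv/(qB) ⇒ at equal v, r ∝ m/q.
r_{muon}/r_{alpha particle} = 0.0566.

ratio ≈ 0.0566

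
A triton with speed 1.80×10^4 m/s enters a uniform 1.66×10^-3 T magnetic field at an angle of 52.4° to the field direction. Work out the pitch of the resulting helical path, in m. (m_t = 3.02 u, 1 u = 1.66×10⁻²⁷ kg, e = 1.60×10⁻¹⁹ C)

pitch ≈ 1.30 m

The velocity component along B is v∥ = v cos52.4° = 1.10×10^4 m/s.
The cyclotron period T = 2πm/(qB) = 1.19×10^-4 s is set by m, q, B alone.
Pitch = v∥·T = (1.10×10^4)(1.19×10^-4) = 1.30 m.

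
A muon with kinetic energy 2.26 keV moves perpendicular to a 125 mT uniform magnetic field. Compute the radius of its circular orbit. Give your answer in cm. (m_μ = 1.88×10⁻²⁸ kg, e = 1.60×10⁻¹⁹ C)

r ≈ 1.84 cm

Convert the energy: K = 2.26 keV = 3.62×10^-16 J.
v = √(2K/m) = √(2·3.62×10^-16/1.88×10^-28) = 1.96×10^6 m/s.
r = mv/(qB) = (1.88×10^-28)(1.96×10^6) / [(1×1.60×10^-19)(0.125)] = 0.0184 m.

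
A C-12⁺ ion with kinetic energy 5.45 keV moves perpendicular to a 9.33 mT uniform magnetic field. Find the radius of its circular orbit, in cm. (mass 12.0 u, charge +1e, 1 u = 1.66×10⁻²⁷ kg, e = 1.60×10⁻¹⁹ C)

r ≈ 395 cm

Convert the energy: K = 5.45 keV = 8.72×10^-16 J.
v = √(2K/m) = √(2·8.72×10^-16/1.99×10^-26) = 2.96×10^5 m/s.
r = mv/(qB) = (1.99×10^-26)(2.96×10^5) / [(1×1.60×10^-19)(9.33×10^-3)] = 3.95 m.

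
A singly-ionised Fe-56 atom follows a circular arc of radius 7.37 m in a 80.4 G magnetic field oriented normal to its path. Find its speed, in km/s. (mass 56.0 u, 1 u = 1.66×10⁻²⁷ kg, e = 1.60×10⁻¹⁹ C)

From qvB = mv²/r, v = qBr/m.
v = (1×1.60×10^-19)(8.04×10^-3)(7.37) / (9.30×10^-26) = 1.02×10^5 m/s.

v ≈ 102 km/s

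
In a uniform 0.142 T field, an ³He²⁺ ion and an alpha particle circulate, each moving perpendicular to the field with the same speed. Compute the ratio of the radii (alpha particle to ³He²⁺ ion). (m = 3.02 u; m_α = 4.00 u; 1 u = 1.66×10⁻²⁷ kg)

r = mv/(qB) ⇒ at equal v, r ∝ m/q.
r_{alpha particle}/r_{³He²⁺ ion} = 1.32.

ratio ≈ 1.32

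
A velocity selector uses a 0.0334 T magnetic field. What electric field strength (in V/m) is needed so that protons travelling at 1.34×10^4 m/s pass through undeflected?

E ≈ 448 V/m

qE = qvB ⇒ E = vB = (1.34×10^4)(0.0334) = 448 V/m.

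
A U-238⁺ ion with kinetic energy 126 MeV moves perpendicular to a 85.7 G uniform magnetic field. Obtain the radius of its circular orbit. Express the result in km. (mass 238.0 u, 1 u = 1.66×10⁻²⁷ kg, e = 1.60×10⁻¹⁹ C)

Convert the energy: K = 126 MeV = 2.02×10^-11 J.
v = √(2K/m) = √(2·2.02×10^-11/3.95×10^-25) = 1.01×10^7 m/s.
r = mv/(qB) = (3.95×10^-25)(1.01×10^7) / [(1×1.60×10^-19)(8.57×10^-3)] = 2910 m.

r ≈ 2.91 km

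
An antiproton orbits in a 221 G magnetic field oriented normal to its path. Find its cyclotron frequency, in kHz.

f ≈ 337 kHz

f = qB/(2πm) = (1×1.60×10^-19)(0.0221) / [2π(1.67×10^-27)] = 3.37×10^5 Hz.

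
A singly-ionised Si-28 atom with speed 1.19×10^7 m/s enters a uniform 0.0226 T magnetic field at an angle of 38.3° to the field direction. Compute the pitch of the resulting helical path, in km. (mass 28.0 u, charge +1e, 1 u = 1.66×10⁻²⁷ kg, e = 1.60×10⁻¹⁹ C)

pitch ≈ 0.754 km

The velocity component along B is v∥ = v cos38.3° = 9.34×10^6 m/s.
The cyclotron period T = 2πm/(qB) = 8.08×10^-5 s is set by m, q, B alone.
Pitch = v∥·T = (9.34×10^6)(8.08×10^-5) = 754 m.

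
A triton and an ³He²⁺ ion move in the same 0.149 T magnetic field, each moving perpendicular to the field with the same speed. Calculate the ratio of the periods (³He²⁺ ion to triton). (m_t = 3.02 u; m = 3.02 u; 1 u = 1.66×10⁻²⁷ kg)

T = 2πm/(qB) is independent of speed, so T₂/T₁ = (m₂/q₂)/(m₁/q₁).
T_{³He²⁺ ion}/T_{triton} = (5.01×10^-27/2e) / (5.01×10^-27/1e) = 0.500.

ratio ≈ 0.500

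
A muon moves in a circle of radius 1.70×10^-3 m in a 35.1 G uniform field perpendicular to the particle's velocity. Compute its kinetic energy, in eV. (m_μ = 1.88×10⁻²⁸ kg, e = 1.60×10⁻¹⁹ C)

K ≈ 0.0152 eV

v = qBr/m = (1×1.60×10^-19)(3.51×10^-3)(1.70×10^-3) / (1.88×10^-28) = 5080 m/s.
K = ½mv² = 0.5·(1.88×10^-28)·(5080)² = 2.42×10^-21 J = 0.0152 eV.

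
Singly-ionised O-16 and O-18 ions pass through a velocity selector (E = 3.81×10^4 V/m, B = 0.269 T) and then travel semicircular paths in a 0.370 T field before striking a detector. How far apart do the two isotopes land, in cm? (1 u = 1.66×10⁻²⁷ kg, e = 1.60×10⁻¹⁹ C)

Δd ≈ 1.59 cm

Both emerge at v = E/B₁ = 1.42×10^5 m/s.
r = mv/(qB₂), so r₁ = 0.06354 m and r₂ = 0.07149 m, giving Δr = 7.94×10^-3 m.
After a semicircle each ion lands a diameter 2r from the entry slit, so the separation is 2Δr = 0.0159 m.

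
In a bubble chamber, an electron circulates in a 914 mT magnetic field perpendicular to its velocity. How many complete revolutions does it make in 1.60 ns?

T = 2πm/(qB) = 2π(9.11×10^-31) / [(1×1.60×10^-19)(0.914)] = 3.9141×10^-11 s.
N = t/T = 1.60×10^-9 / 3.9141×10^-11 ≈ 40.88, so 40 complete revolutions.

N = 40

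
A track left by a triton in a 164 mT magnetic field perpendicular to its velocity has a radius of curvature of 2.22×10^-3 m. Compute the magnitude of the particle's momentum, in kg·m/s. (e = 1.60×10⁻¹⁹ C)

p ≈ 5.83×10^-23 kg·m/s

Since qvB = mv²/r, the momentum p = mv = qBr.
p = (1×1.60×10^-19)(0.164)(2.22×10^-3) = 5.83×10^-23 kg·m/s.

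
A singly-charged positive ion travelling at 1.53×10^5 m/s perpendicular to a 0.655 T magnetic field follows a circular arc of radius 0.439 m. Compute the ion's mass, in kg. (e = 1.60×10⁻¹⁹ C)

qvB = mv²/r ⇒ m = qBr/v.
m = (1×1.60×10^-19)(0.655)(0.439) / (1.53×10^5) = 3.01×10^-25 kg.

m ≈ 3.01×10^-25 kg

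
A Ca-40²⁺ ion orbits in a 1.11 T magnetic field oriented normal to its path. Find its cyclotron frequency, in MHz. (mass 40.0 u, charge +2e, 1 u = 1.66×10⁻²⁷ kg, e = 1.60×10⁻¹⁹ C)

f ≈ 0.851 MHz

f = qB/(2πm) = (2×1.60×10^-19)(1.11) / [2π(6.64×10^-26)] = 8.51×10^5 Hz.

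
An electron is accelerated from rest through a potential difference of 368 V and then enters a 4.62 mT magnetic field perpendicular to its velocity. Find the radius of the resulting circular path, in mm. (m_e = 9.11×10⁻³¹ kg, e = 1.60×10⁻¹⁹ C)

r ≈ 14.0 mm

The kinetic energy gained is K = qV = (1×1.60×10^-19)(368) = 5.89×10^-17 J.
v = √(2K/m) = 1.14×10^7 m/s.
r = mv/(qB) = (9.11×10^-31)(1.14×10^7) / [(1×1.60×10^-19)(4.62×10^-3)] = 0.0140 m.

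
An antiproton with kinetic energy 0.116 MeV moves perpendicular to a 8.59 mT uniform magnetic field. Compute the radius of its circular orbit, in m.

r ≈ 5.73 m

Convert the energy: K = 0.116 MeV = 1.86×10^-14 J.
v = √(2K/m) = √(2·1.86×10^-14/1.67×10^-27) = 4.71×10^6 m/s.
r = mv/(qB) = (1.67×10^-27)(4.71×10^6) / [(1×1.60×10^-19)(8.59×10^-3)] = 5.73 m.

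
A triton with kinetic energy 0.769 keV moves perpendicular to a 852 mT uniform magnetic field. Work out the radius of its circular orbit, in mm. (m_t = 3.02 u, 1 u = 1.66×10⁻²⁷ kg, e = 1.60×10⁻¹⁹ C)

Convert the energy: K = 0.769 keV = 1.23×10^-16 J.
v = √(2K/m) = √(2·1.23×10^-16/5.01×10^-27) = 2.22×10^5 m/s.
r = mv/(qB) = (5.01×10^-27)(2.22×10^5) / [(1×1.60×10^-19)(0.852)] = 8.15×10^-3 m.

r ≈ 8.15 mm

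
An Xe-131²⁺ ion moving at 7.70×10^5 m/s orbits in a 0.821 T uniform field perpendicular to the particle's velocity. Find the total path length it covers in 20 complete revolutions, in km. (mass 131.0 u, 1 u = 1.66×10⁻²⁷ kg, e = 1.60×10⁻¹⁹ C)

r = mv/(qB) = 0.637 m, so one revolution covers 2πr = 4.00 m.
In 20 revolutions: L = 20·2πr = 80.1 m.

L ≈ 0.0801 km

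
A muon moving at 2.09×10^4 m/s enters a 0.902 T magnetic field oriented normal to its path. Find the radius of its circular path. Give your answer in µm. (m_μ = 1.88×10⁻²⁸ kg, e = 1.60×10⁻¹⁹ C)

The magnetic force provides the centripetal force: qvB = mv²/r, so r = mv/(qB).
r = (1.88×10^-28 kg)(2.09×10^4 m/s) / [(1×1.60×10^-19 C)(0.902 T)] = 2.72×10^-5 m.

r ≈ 27.2 µm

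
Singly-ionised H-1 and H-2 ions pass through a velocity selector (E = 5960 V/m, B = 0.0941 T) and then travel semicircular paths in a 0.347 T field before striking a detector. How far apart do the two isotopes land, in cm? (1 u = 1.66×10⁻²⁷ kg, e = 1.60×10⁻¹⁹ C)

Δd ≈ 0.379 cm

Both emerge at v = E/B₁ = 6.33×10^4 m/s.
r = mv/(qB₂), so r₁ = 1.89×10^-3 m and r₂ = 3.79×10^-3 m, giving Δr = 1.89×10^-3 m.
After a semicircle each ion lands a diameter 2r from the entry slit, so the separation is 2Δr = 3.79×10^-3 m.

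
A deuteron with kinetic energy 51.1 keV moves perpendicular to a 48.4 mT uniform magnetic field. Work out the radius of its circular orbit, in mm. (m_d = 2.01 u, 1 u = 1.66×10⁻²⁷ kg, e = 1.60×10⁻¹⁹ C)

r ≈ 954 mm

Convert the energy: K = 51.1 keV = 8.18×10^-15 J.
v = √(2K/m) = √(2·8.18×10^-15/3.34×10^-27) = 2.21×10^6 m/s.
r = mv/(qB) = (3.34×10^-27)(2.21×10^6) / [(1×1.60×10^-19)(0.0484)] = 0.954 m.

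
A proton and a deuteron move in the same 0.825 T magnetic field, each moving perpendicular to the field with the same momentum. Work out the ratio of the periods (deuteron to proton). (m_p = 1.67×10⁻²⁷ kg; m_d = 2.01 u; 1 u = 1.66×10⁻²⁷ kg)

T = 2πm/(qB) is independent of speed, so T₂/T₁ = (m₂/q₂)/(m₁/q₁).
T_{deuteron}/T_{proton} = (3.34×10^-27/1e) / (1.67×10^-27/1e) = 2.00.

ratio ≈ 2.00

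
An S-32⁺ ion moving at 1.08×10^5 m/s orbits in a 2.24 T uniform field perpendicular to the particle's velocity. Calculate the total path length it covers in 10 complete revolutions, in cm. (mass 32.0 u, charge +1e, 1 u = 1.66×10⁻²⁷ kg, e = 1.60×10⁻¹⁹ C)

L ≈ 101 cm

r = mv/(qB) = 0.0160 m, so one revolution covers 2πr = 0.101 m.
In 10 revolutions: L = 10·2πr = 1.01 m.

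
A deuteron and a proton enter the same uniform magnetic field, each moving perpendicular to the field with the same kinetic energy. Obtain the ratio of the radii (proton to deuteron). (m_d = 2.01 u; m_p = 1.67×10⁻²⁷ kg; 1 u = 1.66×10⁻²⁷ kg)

ratio ≈ 0.707

r = √(2mK)/(qB) ⇒ at equal K, r ∝ √m/q.
r_{proton}/r_{deuteron} = 0.707.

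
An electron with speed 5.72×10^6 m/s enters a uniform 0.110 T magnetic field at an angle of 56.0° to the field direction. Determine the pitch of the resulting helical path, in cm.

The velocity component along B is v∥ = v cos56.0° = 3.20×10^6 m/s.
The cyclotron period T = 2πm/(qB) = 3.25×10^-10 s is set by m, q, B alone.
Pitch = v∥·T = (3.20×10^6)(3.25×10^-10) = 1.04×10^-3 m.

pitch ≈ 0.104 cm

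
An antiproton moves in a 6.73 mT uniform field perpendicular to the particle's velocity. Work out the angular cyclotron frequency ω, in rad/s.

ω = qB/m = (1×1.60×10^-19)(6.73×10^-3) / (1.67×10^-27) = 6.45×10^5 rad/s.

ω ≈ 6.45×10^5 rad/s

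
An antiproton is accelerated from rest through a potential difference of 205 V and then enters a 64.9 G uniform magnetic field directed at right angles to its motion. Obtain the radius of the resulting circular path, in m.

r ≈ 0.319 m

The kinetic energy gained is K = qV = (1×1.60×10^-19)(205) = 3.28×10^-17 J.
v = √(2K/m) = 1.98×10^5 m/s.
r = mv/(qB) = (1.67×10^-27)(1.98×10^5) / [(1×1.60×10^-19)(6.49×10^-3)] = 0.319 m.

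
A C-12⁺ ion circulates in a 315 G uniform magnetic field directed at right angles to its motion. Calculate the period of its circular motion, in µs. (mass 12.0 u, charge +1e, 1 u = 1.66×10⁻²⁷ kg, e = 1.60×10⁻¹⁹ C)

The cyclotron period is independent of speed: T = 2πm/(qB).
T = 2π(1.99×10^-26) / [(1×1.60×10^-19)(0.0315)] = 2.48×10^-5 s.

T ≈ 24.8 µs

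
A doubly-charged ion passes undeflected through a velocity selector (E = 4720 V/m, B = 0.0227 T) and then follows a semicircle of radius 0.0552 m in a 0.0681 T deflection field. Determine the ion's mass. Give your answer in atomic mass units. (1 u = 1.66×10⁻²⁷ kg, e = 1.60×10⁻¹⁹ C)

v = E/B₁ = 2.08×10^5 m/s.
From r = mv/(qB₂), m = qB₂r/v = (2×1.60×10^-19)(0.0681)(0.0552) / (2.08×10^5) = 5.79×10^-27 kg.
In atomic mass units: m = 5.79×10^-27 / 1.66×10^-27 = 3.49 u.

m ≈ 3.49 u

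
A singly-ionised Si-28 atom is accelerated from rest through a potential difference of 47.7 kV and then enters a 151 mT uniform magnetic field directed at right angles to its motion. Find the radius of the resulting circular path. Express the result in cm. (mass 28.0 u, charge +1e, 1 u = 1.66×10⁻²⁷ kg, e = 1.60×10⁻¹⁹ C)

The kinetic energy gained is K = qV = (1×1.60×10^-19)(4.77×10^4) = 7.63×10^-15 J.
v = √(2K/m) = 5.73×10^5 m/s.
r = mv/(qB) = (4.65×10^-26)(5.73×10^5) / [(1×1.60×10^-19)(0.151)] = 1.10 m.

r ≈ 110 cm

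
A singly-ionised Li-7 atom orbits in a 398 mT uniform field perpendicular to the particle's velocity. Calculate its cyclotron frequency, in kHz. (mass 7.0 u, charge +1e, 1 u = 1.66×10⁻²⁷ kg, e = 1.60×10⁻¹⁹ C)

f = qB/(2πm) = (1×1.60×10^-19)(0.398) / [2π(1.16×10^-26)] = 8.72×10^5 Hz.

f ≈ 872 kHz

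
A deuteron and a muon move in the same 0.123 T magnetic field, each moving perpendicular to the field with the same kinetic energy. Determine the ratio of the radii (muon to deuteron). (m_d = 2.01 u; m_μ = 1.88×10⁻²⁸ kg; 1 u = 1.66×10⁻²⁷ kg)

ratio ≈ 0.237

r = √(2mK)/(qB) ⇒ at equal K, r ∝ √m/q.
r_{muon}/r_{deuteron} = 0.237.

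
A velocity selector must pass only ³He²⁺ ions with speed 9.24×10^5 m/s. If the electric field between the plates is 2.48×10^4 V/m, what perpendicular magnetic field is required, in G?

B ≈ 268 G

qE = qvB ⇒ B = E/v = (2.48×10^4) / (9.24×10^5) = 0.0268 T.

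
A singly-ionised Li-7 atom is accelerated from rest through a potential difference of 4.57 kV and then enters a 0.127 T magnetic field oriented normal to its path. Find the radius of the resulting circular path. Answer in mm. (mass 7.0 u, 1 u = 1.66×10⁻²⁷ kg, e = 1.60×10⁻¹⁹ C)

r ≈ 203 mm

The kinetic energy gained is K = qV = (1×1.60×10^-19)(4570) = 7.31×10^-16 J.
v = √(2K/m) = 3.55×10^5 m/s.
r = mv/(qB) = (1.16×10^-26)(3.55×10^5) / [(1×1.60×10^-19)(0.127)] = 0.203 m.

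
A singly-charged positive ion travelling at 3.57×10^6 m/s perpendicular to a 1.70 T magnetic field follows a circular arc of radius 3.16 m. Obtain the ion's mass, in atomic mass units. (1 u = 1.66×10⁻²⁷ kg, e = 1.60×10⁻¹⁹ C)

qvB = mv²/r ⇒ m = qBr/v.
m = (1×1.60×10^-19)(1.70)(3.16) / (3.57×10^6) = 2.41×10^-25 kg = 145 u.

m ≈ 145 u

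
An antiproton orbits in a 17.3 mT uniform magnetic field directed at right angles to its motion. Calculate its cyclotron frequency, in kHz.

f ≈ 264 kHz

f = qB/(2πm) = (1×1.60×10^-19)(0.0173) / [2π(1.67×10^-27)] = 2.64×10^5 Hz.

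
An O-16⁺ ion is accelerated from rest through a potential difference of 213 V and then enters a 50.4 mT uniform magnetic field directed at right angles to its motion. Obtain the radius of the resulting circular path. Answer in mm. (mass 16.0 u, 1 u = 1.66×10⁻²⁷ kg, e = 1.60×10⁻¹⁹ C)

r ≈ 167 mm

The kinetic energy gained is K = qV = (1×1.60×10^-19)(213) = 3.41×10^-17 J.
v = √(2K/m) = 5.07×10^4 m/s.
r = mv/(qB) = (2.66×10^-26)(5.07×10^4) / [(1×1.60×10^-19)(0.0504)] = 0.167 m.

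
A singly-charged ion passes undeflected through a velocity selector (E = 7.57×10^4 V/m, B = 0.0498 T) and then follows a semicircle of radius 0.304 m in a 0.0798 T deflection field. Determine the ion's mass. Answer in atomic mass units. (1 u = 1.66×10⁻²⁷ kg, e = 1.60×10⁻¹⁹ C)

m ≈ 1.54 u

v = E/B₁ = 1.52×10^6 m/s.
From r = mv/(qB₂), m = qB₂r/v = (1×1.60×10^-19)(0.0798)(0.304) / (1.52×10^6) = 2.55×10^-27 kg.
In atomic mass units: m = 2.55×10^-27 / 1.66×10^-27 = 1.54 u.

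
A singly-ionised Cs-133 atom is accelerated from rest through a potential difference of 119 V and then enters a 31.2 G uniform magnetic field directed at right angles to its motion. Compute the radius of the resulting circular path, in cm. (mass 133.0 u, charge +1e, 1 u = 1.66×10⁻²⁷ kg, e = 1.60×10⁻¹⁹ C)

r ≈ 581 cm

The kinetic energy gained is K = qV = (1×1.60×10^-19)(119) = 1.90×10^-17 J.
v = √(2K/m) = 1.31×10^4 m/s.
r = mv/(qB) = (2.21×10^-25)(1.31×10^4) / [(1×1.60×10^-19)(3.12×10^-3)] = 5.81 m.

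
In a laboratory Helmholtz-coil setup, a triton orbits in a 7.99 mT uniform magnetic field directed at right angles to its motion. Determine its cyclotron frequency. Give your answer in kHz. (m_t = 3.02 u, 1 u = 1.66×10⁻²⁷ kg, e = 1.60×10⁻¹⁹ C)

f = qB/(2πm) = (1×1.60×10^-19)(7.99×10^-3) / [2π(5.01×10^-27)] = 4.06×10^4 Hz.

f ≈ 40.6 kHz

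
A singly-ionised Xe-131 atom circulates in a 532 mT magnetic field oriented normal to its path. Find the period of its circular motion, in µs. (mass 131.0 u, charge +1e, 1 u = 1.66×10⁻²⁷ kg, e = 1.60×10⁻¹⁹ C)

The cyclotron period is independent of speed: T = 2πm/(qB).
T = 2π(2.17×10^-25) / [(1×1.60×10^-19)(0.532)] = 1.61×10^-5 s.

T ≈ 16.1 µs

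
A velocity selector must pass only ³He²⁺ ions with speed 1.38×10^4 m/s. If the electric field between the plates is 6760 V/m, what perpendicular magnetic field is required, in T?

qE = qvB ⇒ B = E/v = (6760) / (1.38×10^4) = 0.490 T.

B ≈ 0.490 T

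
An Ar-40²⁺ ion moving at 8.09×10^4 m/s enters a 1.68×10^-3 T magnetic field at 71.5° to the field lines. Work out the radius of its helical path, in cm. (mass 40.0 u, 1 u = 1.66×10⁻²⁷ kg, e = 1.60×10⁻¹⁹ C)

Only the perpendicular component v⊥ = v sin71.5° = 7.67×10^4 m/s is bent by the field.
r = m v⊥ /(qB) = (6.64×10^-26)(7.67×10^4) / [(2×1.60×10^-19)(1.68×10^-3)] = 9.48 m.

r ≈ 948 cm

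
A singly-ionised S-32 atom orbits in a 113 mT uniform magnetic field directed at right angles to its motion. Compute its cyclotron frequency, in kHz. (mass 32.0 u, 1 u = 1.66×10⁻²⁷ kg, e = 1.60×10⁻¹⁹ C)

f = qB/(2πm) = (1×1.60×10^-19)(0.113) / [2π(5.31×10^-26)] = 5.42×10^4 Hz.

f ≈ 54.2 kHz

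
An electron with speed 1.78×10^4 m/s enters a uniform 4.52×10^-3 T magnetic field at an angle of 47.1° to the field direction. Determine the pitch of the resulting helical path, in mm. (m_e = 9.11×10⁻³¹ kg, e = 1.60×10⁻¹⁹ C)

The velocity component along B is v∥ = v cos47.1° = 1.21×10^4 m/s.
The cyclotron period T = 2πm/(qB) = 7.91×10^-9 s is set by m, q, B alone.
Pitch = v∥·T = (1.21×10^4)(7.91×10^-9) = 9.59×10^-5 m.

pitch ≈ 0.0959 mm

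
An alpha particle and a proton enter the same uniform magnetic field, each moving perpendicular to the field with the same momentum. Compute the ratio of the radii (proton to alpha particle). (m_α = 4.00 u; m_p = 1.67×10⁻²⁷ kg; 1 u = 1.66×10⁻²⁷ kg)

r = p/(qB) ⇒ at equal p, r ∝ 1/q.
r_{proton}/r_{alpha particle} = 2.00.

ratio ≈ 2.00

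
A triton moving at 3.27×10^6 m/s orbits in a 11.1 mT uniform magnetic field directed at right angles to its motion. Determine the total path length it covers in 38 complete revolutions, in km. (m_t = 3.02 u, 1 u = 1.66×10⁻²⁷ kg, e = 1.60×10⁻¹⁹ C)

L ≈ 2.20 km

r = mv/(qB) = 9.23 m, so one revolution covers 2πr = 58.0 m.
In 38 revolutions: L = 38·2πr = 2200 m.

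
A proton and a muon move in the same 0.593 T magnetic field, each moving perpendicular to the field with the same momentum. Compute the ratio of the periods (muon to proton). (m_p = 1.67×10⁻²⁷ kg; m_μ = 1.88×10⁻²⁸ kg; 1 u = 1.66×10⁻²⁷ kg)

T = 2πm/(qB) is independent of speed, so T₂/T₁ = (m₂/q₂)/(m₁/q₁).
T_{muon}/T_{proton} = (1.88×10^-28/1e) / (1.67×10^-27/1e) = 0.113.

ratio ≈ 0.113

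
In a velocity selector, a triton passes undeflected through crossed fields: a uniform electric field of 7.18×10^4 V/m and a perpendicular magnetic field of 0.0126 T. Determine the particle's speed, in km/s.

For zero net force, qE = qvB, so v = E/B.
v = (7.18×10^4) / (0.0126) = 5.70×10^6 m/s.

v ≈ 5700 km/s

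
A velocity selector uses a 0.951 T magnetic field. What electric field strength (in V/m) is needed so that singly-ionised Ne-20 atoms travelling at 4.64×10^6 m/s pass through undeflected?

qE = qvB ⇒ E = vB = (4.64×10^6)(0.951) = 4.41×10^6 V/m.

E ≈ 4.41×10^6 V/m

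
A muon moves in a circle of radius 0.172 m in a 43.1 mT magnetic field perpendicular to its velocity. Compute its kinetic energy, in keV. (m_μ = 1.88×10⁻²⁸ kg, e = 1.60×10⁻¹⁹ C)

K ≈ 23.4 keV

v = qBr/m = (1×1.60×10^-19)(0.0431)(0.172) / (1.88×10^-28) = 6.31×10^6 m/s.
K = ½mv² = 0.5·(1.88×10^-28)·(6.31×10^6)² = 3.74×10^-15 J = 23.4 keV.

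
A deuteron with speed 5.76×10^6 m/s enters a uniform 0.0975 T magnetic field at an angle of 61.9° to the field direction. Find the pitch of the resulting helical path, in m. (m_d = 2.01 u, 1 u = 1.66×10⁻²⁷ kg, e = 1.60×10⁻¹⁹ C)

The velocity component along B is v∥ = v cos61.9° = 2.71×10^6 m/s.
The cyclotron period T = 2πm/(qB) = 1.34×10^-6 s is set by m, q, B alone.
Pitch = v∥·T = (2.71×10^6)(1.34×10^-6) = 3.65 m.

pitch ≈ 3.65 m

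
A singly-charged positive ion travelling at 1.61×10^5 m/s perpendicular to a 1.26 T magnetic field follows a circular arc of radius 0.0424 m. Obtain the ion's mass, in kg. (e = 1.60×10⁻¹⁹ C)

qvB = mv²/r ⇒ m = qBr/v.
m = (1×1.60×10^-19)(1.26)(0.0424) / (1.61×10^5) = 5.31×10^-26 kg.

m ≈ 5.31×10^-26 kg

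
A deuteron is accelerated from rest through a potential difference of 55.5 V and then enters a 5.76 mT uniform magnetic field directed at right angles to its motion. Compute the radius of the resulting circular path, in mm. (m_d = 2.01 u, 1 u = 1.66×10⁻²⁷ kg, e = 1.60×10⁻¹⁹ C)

r ≈ 264 mm

The kinetic energy gained is K = qV = (1×1.60×10^-19)(55.5) = 8.88×10^-18 J.
v = √(2K/m) = 7.30×10^4 m/s.
r = mv/(qB) = (3.34×10^-27)(7.30×10^4) / [(1×1.60×10^-19)(5.76×10^-3)] = 0.264 m.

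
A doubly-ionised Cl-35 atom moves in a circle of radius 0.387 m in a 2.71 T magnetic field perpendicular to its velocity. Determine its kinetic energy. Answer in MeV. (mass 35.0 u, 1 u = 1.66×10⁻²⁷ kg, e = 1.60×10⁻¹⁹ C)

K ≈ 6.06 MeV

v = qBr/m = (2×1.60×10^-19)(2.71)(0.387) / (5.81×10^-26) = 5.78×10^6 m/s.
K = ½mv² = 0.5·(5.81×10^-26)·(5.78×10^6)² = 9.69×10^-13 J = 6.06 MeV.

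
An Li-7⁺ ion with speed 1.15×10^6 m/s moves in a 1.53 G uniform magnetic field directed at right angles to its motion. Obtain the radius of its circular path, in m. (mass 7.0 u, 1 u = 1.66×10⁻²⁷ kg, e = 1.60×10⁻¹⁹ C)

The magnetic force provides the centripetal force: qvB = mv²/r, so r = mv/(qB).
r = (1.16×10^-26 kg)(1.15×10^6 m/s) / [(1×1.60×10^-19 C)(1.53×10^-4 T)] = 546 m.

r ≈ 546 m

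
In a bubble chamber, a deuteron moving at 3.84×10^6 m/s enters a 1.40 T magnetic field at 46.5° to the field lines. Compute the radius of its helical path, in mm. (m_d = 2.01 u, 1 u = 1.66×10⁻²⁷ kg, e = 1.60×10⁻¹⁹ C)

Only the perpendicular component v⊥ = v sin46.5° = 2.79×10^6 m/s is bent by the field.
r = m v⊥ /(qB) = (3.34×10^-27)(2.79×10^6) / [(1×1.60×10^-19)(1.40)] = 0.0415 m.

r ≈ 41.5 mm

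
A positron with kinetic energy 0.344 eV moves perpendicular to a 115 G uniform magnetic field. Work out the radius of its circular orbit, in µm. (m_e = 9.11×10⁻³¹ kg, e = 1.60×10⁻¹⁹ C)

r ≈ 172 µm

Convert the energy: K = 0.344 eV = 5.50×10^-20 J.
v = √(2K/m) = √(2·5.50×10^-20/9.11×10^-31) = 3.48×10^5 m/s.
r = mv/(qB) = (9.11×10^-31)(3.48×10^5) / [(1×1.60×10^-19)(0.0115)] = 1.72×10^-4 m.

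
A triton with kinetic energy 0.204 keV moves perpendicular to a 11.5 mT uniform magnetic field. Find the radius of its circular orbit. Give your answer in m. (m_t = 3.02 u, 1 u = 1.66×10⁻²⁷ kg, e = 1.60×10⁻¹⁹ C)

r ≈ 0.311 m

Convert the energy: K = 0.204 keV = 3.26×10^-17 J.
v = √(2K/m) = √(2·3.26×10^-17/5.01×10^-27) = 1.14×10^5 m/s.
r = mv/(qB) = (5.01×10^-27)(1.14×10^5) / [(1×1.60×10^-19)(0.0115)] = 0.311 m.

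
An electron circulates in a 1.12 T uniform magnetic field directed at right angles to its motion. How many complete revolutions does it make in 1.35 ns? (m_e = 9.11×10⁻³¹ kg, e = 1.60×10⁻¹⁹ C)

N = 42

T = 2πm/(qB) = 2π(9.11×10^-31) / [(1×1.60×10^-19)(1.12)] = 3.1942×10^-11 s.
N = t/T = 1.35×10^-9 / 3.1942×10^-11 ≈ 42.26, so 42 complete revolutions.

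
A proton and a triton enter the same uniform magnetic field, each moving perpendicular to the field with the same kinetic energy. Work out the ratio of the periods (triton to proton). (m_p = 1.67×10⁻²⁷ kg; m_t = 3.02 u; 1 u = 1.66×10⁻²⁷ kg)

T = 2πm/(qB) is independent of speed, so T₂/T₁ = (m₂/q₂)/(m₁/q₁).
T_{triton}/T_{proton} = (5.01×10^-27/1e) / (1.67×10^-27/1e) = 3.00.

ratio ≈ 3.00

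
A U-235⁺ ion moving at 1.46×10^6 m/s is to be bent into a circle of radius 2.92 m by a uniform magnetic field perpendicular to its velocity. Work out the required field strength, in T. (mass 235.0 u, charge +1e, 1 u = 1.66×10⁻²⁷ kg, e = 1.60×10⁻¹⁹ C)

qvB = mv²/r gives B = mv/(qr).
B = (3.90×10^-25)(1.46×10^6) / [(1×1.60×10^-19)(2.92)] = 1.22 T.

B ≈ 1.22 T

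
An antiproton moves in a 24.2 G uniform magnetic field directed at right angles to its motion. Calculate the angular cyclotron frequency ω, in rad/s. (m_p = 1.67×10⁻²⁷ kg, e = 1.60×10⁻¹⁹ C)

ω = qB/m = (1×1.60×10^-19)(2.42×10^-3) / (1.67×10^-27) = 2.32×10^5 rad/s.

ω ≈ 2.32×10^5 rad/s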